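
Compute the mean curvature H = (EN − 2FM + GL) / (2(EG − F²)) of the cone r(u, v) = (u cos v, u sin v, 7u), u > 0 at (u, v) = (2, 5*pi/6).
H = 7*sqrt(2)/40

With E = 50, F = 0, G = u^2, L = 0, M = 0, N = 7*sqrt(2)*u^2/(10*Abs(u)), assemble
  H = (EN − 2FM + GL) / (2(EG − F²)) = 7*sqrt(2)/(20*Abs(u)).
At (u, v) = (2, 5*pi/6): H = 7*sqrt(2)/40.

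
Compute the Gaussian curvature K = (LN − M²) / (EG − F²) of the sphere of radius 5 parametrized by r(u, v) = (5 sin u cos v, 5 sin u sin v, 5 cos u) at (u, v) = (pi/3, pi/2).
K = 1/25

Coefficients of the first fundamental form: E = 25, F = 0, G = 25*sin(u)^2.
Coefficients of the second fundamental form: L = -5*sin(u)/Abs(sin(u)), M = 0, N = -5*sin(u)^3/Abs(sin(u)).
Assemble K = (LN − M²)/(EG − F²) = 1/25. At (u, v) = (pi/3, pi/2): K = 1/25.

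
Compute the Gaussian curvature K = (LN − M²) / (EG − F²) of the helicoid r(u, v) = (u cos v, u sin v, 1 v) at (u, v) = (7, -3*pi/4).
K = -1/2500

Coefficients of the first fundamental form: E = 1, F = 0, G = u^2 + 1.
Coefficients of the second fundamental form: L = 0, M = -1/sqrt(u^2 + 1), N = 0.
Assemble K = (LN − M²)/(EG − F²) = -1/(u^2 + 1)^2. At (u, v) = (7, -3*pi/4): K = -1/2500.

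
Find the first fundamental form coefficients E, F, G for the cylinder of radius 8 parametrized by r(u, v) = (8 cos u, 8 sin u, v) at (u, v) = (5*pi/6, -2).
E = 64;  F = 0;  G = 1

Partials: r_u = (-8*sin(u), 8*cos(u), 0), r_v = (0, 0, 1). As functions of (u, v):
  E = r_u · r_u = 64,
  F = r_u · r_v = 0,
  G = r_v · r_v = 1.
Evaluating at (u, v) = (5*pi/6, -2): E = 64, F = 0, G = 1.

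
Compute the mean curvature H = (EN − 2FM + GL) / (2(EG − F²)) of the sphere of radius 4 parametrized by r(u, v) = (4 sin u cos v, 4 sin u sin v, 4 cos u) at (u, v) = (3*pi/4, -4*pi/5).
H = -1/4

With E = 16, F = 0, G = 16*sin(u)^2, L = -4*sin(u)/Abs(sin(u)), M = 0, N = -4*sin(u)^3/Abs(sin(u)), assemble
  H = (EN − 2FM + GL) / (2(EG − F²)) = -sin(u)/(4*Abs(sin(u))).
At (u, v) = (3*pi/4, -4*pi/5): H = -1/4.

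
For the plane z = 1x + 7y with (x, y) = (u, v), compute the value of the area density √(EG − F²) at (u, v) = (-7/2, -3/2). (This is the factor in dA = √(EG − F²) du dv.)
√(EG − F²)|_{(-7/2, -3/2)} = sqrt(51)

E = 2, F = 7, G = 50, so EG − F² = 51. Taking the positive square root: √(EG − F²) = sqrt(51). At (u, v) = (-7/2, -3/2): sqrt(51).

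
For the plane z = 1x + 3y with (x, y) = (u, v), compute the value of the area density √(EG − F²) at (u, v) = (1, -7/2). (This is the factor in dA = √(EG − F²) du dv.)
√(EG − F²)|_{(1, -7/2)} = sqrt(11)

E = 2, F = 3, G = 10, so EG − F² = 11. Taking the positive square root: √(EG − F²) = sqrt(11). At (u, v) = (1, -7/2): sqrt(11).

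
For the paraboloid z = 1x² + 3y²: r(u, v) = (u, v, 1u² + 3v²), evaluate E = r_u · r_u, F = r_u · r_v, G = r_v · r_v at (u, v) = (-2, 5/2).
E = 17;  F = -60;  G = 226

Partials: r_u = (1, 0, 2*u), r_v = (0, 1, 6*v). As functions of (u, v):
  E = r_u · r_u = 4*u^2 + 1,
  F = r_u · r_v = 12*u*v,
  G = r_v · r_v = 36*v^2 + 1.
Evaluating at (u, v) = (-2, 5/2): E = 17, F = -60, G = 226.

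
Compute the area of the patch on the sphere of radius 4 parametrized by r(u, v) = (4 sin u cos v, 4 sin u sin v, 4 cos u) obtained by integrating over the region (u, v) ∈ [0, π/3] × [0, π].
Area = 8*pi

Area = ∫∫ √(EG − F²) du dv with √(EG − F²) = 16*Abs(sin(u)). Integrating over [0, π/3] × [0, π] gives 8*pi.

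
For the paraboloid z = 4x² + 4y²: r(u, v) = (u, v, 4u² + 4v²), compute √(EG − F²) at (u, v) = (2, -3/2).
√(EG − F²)|_{(2, -3/2)} = sqrt(401)

E = 64*u^2 + 1, F = 64*u*v, G = 64*v^2 + 1; EG − F² = 64*u^2 + 64*v^2 + 1; √(EG − F²) = sqrt(64*u^2 + 64*v^2 + 1). At the given point: sqrt(401).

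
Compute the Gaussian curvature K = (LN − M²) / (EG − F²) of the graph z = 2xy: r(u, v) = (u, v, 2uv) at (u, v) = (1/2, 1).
K = -1/9

Coefficients of the first fundamental form: E = 4*v^2 + 1, F = 4*u*v, G = 4*u^2 + 1.
Coefficients of the second fundamental form: L = 0, M = 2/sqrt(4*u^2 + 4*v^2 + 1), N = 0.
Assemble K = (LN − M²)/(EG − F²) = -4/(16*u^4 + 32*u^2*v^2 + 8*u^2 + 16*v^4 + 8*v^2 + 1). At (u, v) = (1/2, 1): K = -1/9.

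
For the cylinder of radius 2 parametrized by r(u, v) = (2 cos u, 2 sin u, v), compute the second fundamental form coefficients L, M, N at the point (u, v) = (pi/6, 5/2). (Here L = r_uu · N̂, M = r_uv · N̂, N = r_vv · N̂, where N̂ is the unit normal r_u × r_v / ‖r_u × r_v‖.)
L = -2;  M = 0;  N = 0

Compute the unit normal N̂(u, v) = (cos(u), sin(u), 0), and the second partials r_uu, r_uv, r_vv. Take dot products:
  L(u, v) = r_uu · N̂ = -2,
  M(u, v) = r_uv · N̂ = 0,
  N(u, v) = r_vv · N̂ = 0.
Evaluating at (u, v) = (pi/6, 5/2):
  L = -2, M = 0, N = 0.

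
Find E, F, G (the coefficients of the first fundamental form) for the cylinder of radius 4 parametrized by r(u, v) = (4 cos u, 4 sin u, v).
E = 16;  F = 0;  G = 1

Compute partials: r_u = (-4*sin(u), 4*cos(u), 0), r_v = (0, 0, 1). Then
  E = r_u · r_u = 16,
  F = r_u · r_v = 0,
  G = r_v · r_v = 1.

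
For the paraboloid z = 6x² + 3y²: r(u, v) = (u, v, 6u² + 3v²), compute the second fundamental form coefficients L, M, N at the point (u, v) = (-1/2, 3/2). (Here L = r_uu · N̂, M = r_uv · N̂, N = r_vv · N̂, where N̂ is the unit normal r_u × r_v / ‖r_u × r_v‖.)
L = 6*sqrt(118)/59;  M = 0;  N = 3*sqrt(118)/59

Compute the unit normal N̂(u, v) = (-12*u/sqrt(144*u^2 + 36*v^2 + 1), -6*v/sqrt(144*u^2 + 36*v^2 + 1), 1/sqrt(144*u^2 + 36*v^2 + 1)), and the second partials r_uu, r_uv, r_vv. Take dot products:
  L(u, v) = r_uu · N̂ = 12/sqrt(144*u^2 + 36*v^2 + 1),
  M(u, v) = r_uv · N̂ = 0,
  N(u, v) = r_vv · N̂ = 6/sqrt(144*u^2 + 36*v^2 + 1).
Evaluating at (u, v) = (-1/2, 3/2):
  L = 6*sqrt(118)/59, M = 0, N = 3*sqrt(118)/59.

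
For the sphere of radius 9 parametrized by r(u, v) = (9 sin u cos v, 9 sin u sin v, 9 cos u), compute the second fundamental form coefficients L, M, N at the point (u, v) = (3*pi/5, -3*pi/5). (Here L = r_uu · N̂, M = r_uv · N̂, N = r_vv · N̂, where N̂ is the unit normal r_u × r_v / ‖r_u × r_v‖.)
L = -9;  M = 0;  N = -45/8 - 9*sqrt(5)/8

Compute the unit normal N̂(u, v) = (sin(u)^2*cos(v)/Abs(sin(u)), sin(u)^2*sin(v)/Abs(sin(u)), sin(2*u)/(2*Abs(sin(u)))), and the second partials r_uu, r_uv, r_vv. Take dot products:
  L(u, v) = r_uu · N̂ = -9*sin(u)/Abs(sin(u)),
  M(u, v) = r_uv · N̂ = 0,
  N(u, v) = r_vv · N̂ = -9*sin(u)^3/Abs(sin(u)).
Evaluating at (u, v) = (3*pi/5, -3*pi/5):
  L = -9, M = 0, N = -45/8 - 9*sqrt(5)/8.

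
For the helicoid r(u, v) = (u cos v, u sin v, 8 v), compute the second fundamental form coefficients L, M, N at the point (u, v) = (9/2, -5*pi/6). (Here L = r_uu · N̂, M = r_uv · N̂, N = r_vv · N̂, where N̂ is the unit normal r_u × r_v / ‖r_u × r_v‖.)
L = 0;  M = -16*sqrt(337)/337;  N = 0

Compute the unit normal N̂(u, v) = (8*sin(v)/sqrt(u^2 + 64), -8*cos(v)/sqrt(u^2 + 64), u/sqrt(u^2 + 64)), and the second partials r_uu, r_uv, r_vv. Take dot products:
  L(u, v) = r_uu · N̂ = 0,
  M(u, v) = r_uv · N̂ = -8/sqrt(u^2 + 64),
  N(u, v) = r_vv · N̂ = 0.
Evaluating at (u, v) = (9/2, -5*pi/6):
  L = 0, M = -16*sqrt(337)/337, N = 0.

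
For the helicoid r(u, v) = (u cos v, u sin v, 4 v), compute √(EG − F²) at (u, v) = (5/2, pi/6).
√(EG − F²)|_{(5/2, pi/6)} = sqrt(89)/2

E = 1, F = 0, G = u^2 + 16; EG − F² = u^2 + 16; √(EG − F²) = sqrt(u^2 + 16). At the given point: sqrt(89)/2.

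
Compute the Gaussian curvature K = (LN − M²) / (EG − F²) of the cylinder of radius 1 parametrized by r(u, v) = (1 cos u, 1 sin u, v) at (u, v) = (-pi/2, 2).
K = 0

Coefficients of the first fundamental form: E = 1, F = 0, G = 1.
Coefficients of the second fundamental form: L = -1, M = 0, N = 0.
Assemble K = (LN − M²)/(EG − F²) = 0. At (u, v) = (-pi/2, 2): K = 0.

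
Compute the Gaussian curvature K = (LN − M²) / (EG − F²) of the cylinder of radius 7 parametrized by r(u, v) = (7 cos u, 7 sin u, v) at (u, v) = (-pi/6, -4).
K = 0

Coefficients of the first fundamental form: E = 49, F = 0, G = 1.
Coefficients of the second fundamental form: L = -7, M = 0, N = 0.
Assemble K = (LN − M²)/(EG − F²) = 0. At (u, v) = (-pi/6, -4): K = 0.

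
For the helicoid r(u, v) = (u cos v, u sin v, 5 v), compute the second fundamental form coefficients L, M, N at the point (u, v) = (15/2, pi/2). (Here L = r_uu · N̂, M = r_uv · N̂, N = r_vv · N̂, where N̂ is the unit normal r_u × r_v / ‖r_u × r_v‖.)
L = 0;  M = -2*sqrt(13)/13;  N = 0

Compute the unit normal N̂(u, v) = (5*sin(v)/sqrt(u^2 + 25), -5*cos(v)/sqrt(u^2 + 25), u/sqrt(u^2 + 25)), and the second partials r_uu, r_uv, r_vv. Take dot products:
  L(u, v) = r_uu · N̂ = 0,
  M(u, v) = r_uv · N̂ = -5/sqrt(u^2 + 25),
  N(u, v) = r_vv · N̂ = 0.
Evaluating at (u, v) = (15/2, pi/2):
  L = 0, M = -2*sqrt(13)/13, N = 0.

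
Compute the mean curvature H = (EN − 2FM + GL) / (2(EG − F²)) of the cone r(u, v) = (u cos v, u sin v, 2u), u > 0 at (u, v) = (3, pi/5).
H = sqrt(5)/15

With E = 5, F = 0, G = u^2, L = 0, M = 0, N = 2*sqrt(5)*u^2/(5*Abs(u)), assemble
  H = (EN − 2FM + GL) / (2(EG − F²)) = sqrt(5)/(5*Abs(u)).
At (u, v) = (3, pi/5): H = sqrt(5)/15.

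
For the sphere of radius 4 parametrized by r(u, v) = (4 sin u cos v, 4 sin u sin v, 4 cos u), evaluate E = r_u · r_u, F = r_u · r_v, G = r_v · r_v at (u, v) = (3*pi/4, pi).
E = 16;  F = 0;  G = 8

Partials: r_u = (4*cos(u)*cos(v), 4*sin(v)*cos(u), -4*sin(u)), r_v = (-4*sin(u)*sin(v), 4*sin(u)*cos(v), 0). As functions of (u, v):
  E = r_u · r_u = 16,
  F = r_u · r_v = 0,
  G = r_v · r_v = 16*sin(u)^2.
Evaluating at (u, v) = (3*pi/4, pi): E = 16, F = 0, G = 8.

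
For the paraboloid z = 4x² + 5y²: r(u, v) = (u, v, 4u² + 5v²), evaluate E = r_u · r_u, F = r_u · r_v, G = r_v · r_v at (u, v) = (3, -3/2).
E = 577;  F = -360;  G = 226

Partials: r_u = (1, 0, 8*u), r_v = (0, 1, 10*v). As functions of (u, v):
  E = r_u · r_u = 64*u^2 + 1,
  F = r_u · r_v = 80*u*v,
  G = r_v · r_v = 100*v^2 + 1.
Evaluating at (u, v) = (3, -3/2): E = 577, F = -360, G = 226.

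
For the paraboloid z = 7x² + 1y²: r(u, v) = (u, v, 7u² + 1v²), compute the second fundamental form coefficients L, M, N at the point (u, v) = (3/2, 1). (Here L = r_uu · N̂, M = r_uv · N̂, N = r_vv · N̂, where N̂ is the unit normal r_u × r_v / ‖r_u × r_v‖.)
L = 7*sqrt(446)/223;  M = 0;  N = sqrt(446)/223

Compute the unit normal N̂(u, v) = (-14*u/sqrt(196*u^2 + 4*v^2 + 1), -2*v/sqrt(196*u^2 + 4*v^2 + 1), 1/sqrt(196*u^2 + 4*v^2 + 1)), and the second partials r_uu, r_uv, r_vv. Take dot products:
  L(u, v) = r_uu · N̂ = 14/sqrt(196*u^2 + 4*v^2 + 1),
  M(u, v) = r_uv · N̂ = 0,
  N(u, v) = r_vv · N̂ = 2/sqrt(196*u^2 + 4*v^2 + 1).
Evaluating at (u, v) = (3/2, 1):
  L = 7*sqrt(446)/223, M = 0, N = sqrt(446)/223.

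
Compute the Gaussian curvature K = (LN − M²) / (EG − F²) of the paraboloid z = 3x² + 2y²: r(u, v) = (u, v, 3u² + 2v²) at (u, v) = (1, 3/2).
K = 24/5329

Coefficients of the first fundamental form: E = 36*u^2 + 1, F = 24*u*v, G = 16*v^2 + 1.
Coefficients of the second fundamental form: L = 6/sqrt(36*u^2 + 16*v^2 + 1), M = 0, N = 4/sqrt(36*u^2 + 16*v^2 + 1).
Assemble K = (LN − M²)/(EG − F²) = 24/(1296*u^4 + 1152*u^2*v^2 + 72*u^2 + 256*v^4 + 32*v^2 + 1). At (u, v) = (1, 3/2): K = 24/5329.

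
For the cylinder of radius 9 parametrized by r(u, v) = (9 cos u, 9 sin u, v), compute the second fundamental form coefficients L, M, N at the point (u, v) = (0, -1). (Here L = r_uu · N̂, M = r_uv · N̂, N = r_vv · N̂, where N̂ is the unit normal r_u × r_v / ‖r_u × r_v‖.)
L = -9;  M = 0;  N = 0

Compute the unit normal N̂(u, v) = (cos(u), sin(u), 0), and the second partials r_uu, r_uv, r_vv. Take dot products:
  L(u, v) = r_uu · N̂ = -9,
  M(u, v) = r_uv · N̂ = 0,
  N(u, v) = r_vv · N̂ = 0.
Evaluating at (u, v) = (0, -1):
  L = -9, M = 0, N = 0.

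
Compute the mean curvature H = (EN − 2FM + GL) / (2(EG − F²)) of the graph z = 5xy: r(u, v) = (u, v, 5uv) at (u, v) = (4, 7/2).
H = -14000*sqrt(2829)/8003241

With E = 25*v^2 + 1, F = 25*u*v, G = 25*u^2 + 1, L = 0, M = 5/sqrt(25*u^2 + 25*v^2 + 1), N = 0, assemble
  H = (EN − 2FM + GL) / (2(EG − F²)) = -125*u*v/(25*u^2 + 25*v^2 + 1)^(3/2).
At (u, v) = (4, 7/2): H = -14000*sqrt(2829)/8003241.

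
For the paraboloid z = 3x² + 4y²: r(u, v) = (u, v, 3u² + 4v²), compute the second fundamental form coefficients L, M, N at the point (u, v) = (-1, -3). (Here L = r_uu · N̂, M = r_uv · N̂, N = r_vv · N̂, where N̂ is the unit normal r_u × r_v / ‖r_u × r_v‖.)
L = 6*sqrt(613)/613;  M = 0;  N = 8*sqrt(613)/613

Compute the unit normal N̂(u, v) = (-6*u/sqrt(36*u^2 + 64*v^2 + 1), -8*v/sqrt(36*u^2 + 64*v^2 + 1), 1/sqrt(36*u^2 + 64*v^2 + 1)), and the second partials r_uu, r_uv, r_vv. Take dot products:
  L(u, v) = r_uu · N̂ = 6/sqrt(36*u^2 + 64*v^2 + 1),
  M(u, v) = r_uv · N̂ = 0,
  N(u, v) = r_vv · N̂ = 8/sqrt(36*u^2 + 64*v^2 + 1).
Evaluating at (u, v) = (-1, -3):
  L = 6*sqrt(613)/613, M = 0, N = 8*sqrt(613)/613.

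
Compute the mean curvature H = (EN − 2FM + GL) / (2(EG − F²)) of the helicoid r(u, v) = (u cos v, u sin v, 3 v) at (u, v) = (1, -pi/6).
H = 0

With E = 1, F = 0, G = u^2 + 9, L = 0, M = -3/sqrt(u^2 + 9), N = 0, assemble
  H = (EN − 2FM + GL) / (2(EG − F²)) = 0.
At (u, v) = (1, -pi/6): H = 0.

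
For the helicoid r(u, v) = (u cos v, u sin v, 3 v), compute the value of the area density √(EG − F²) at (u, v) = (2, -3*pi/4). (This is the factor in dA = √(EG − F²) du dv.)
√(EG − F²)|_{(2, -3*pi/4)} = sqrt(13)

E = 1, F = 0, G = u^2 + 9, so EG − F² = u^2 + 9. Taking the positive square root: √(EG − F²) = sqrt(u^2 + 9). At (u, v) = (2, -3*pi/4): sqrt(13).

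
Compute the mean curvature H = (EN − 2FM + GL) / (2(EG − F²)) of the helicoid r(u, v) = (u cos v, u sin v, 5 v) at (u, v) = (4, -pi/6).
H = 0

With E = 1, F = 0, G = u^2 + 25, L = 0, M = -5/sqrt(u^2 + 25), N = 0, assemble
  H = (EN − 2FM + GL) / (2(EG − F²)) = 0.
At (u, v) = (4, -pi/6): H = 0.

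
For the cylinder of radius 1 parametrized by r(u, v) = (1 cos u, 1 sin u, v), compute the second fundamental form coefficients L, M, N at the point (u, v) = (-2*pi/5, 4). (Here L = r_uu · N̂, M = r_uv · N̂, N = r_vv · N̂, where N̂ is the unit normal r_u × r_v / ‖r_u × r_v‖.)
L = -1;  M = 0;  N = 0

Compute the unit normal N̂(u, v) = (cos(u), sin(u), 0), and the second partials r_uu, r_uv, r_vv. Take dot products:
  L(u, v) = r_uu · N̂ = -1,
  M(u, v) = r_uv · N̂ = 0,
  N(u, v) = r_vv · N̂ = 0.
Evaluating at (u, v) = (-2*pi/5, 4):
  L = -1, M = 0, N = 0.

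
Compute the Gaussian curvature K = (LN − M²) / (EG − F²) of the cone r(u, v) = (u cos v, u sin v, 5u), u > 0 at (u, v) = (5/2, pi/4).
K = 0

Coefficients of the first fundamental form: E = 26, F = 0, G = u^2.
Coefficients of the second fundamental form: L = 0, M = 0, N = 5*sqrt(26)*u^2/(26*Abs(u)).
Assemble K = (LN − M²)/(EG − F²) = 0. At (u, v) = (5/2, pi/4): K = 0.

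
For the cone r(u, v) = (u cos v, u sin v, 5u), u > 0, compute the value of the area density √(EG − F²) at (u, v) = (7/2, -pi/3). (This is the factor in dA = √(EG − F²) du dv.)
√(EG − F²)|_{(7/2, -pi/3)} = 7*sqrt(26)/2

E = 26, F = 0, G = u^2, so EG − F² = 26*u^2. Taking the positive square root: √(EG − F²) = sqrt(26)*Abs(u). At (u, v) = (7/2, -pi/3): 7*sqrt(26)/2.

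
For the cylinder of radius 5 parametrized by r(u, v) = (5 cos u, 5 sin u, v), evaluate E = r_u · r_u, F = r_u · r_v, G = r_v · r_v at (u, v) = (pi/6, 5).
E = 25;  F = 0;  G = 1

Partials: r_u = (-5*sin(u), 5*cos(u), 0), r_v = (0, 0, 1). As functions of (u, v):
  E = r_u · r_u = 25,
  F = r_u · r_v = 0,
  G = r_v · r_v = 1.
Evaluating at (u, v) = (pi/6, 5): E = 25, F = 0, G = 1.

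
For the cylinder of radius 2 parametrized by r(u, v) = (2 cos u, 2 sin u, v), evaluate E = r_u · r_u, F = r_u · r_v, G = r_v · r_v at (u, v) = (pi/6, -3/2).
E = 4;  F = 0;  G = 1

Partials: r_u = (-2*sin(u), 2*cos(u), 0), r_v = (0, 0, 1). As functions of (u, v):
  E = r_u · r_u = 4,
  F = r_u · r_v = 0,
  G = r_v · r_v = 1.
Evaluating at (u, v) = (pi/6, -3/2): E = 4, F = 0, G = 1.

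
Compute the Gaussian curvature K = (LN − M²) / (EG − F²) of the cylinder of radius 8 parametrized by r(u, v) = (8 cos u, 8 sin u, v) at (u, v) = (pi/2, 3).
K = 0

Coefficients of the first fundamental form: E = 64, F = 0, G = 1.
Coefficients of the second fundamental form: L = -8, M = 0, N = 0.
Assemble K = (LN − M²)/(EG − F²) = 0. At (u, v) = (pi/2, 3): K = 0.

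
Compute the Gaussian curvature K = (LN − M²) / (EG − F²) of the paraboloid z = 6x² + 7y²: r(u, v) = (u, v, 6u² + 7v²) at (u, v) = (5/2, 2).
K = 168/2839225

Coefficients of the first fundamental form: E = 144*u^2 + 1, F = 168*u*v, G = 196*v^2 + 1.
Coefficients of the second fundamental form: L = 12/sqrt(144*u^2 + 196*v^2 + 1), M = 0, N = 14/sqrt(144*u^2 + 196*v^2 + 1).
Assemble K = (LN − M²)/(EG − F²) = 168/(20736*u^4 + 56448*u^2*v^2 + 288*u^2 + 38416*v^4 + 392*v^2 + 1). At (u, v) = (5/2, 2): K = 168/2839225.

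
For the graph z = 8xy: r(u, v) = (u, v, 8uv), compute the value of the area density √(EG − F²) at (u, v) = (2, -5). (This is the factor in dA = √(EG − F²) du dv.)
√(EG − F²)|_{(2, -5)} = sqrt(1857)

E = 64*v^2 + 1, F = 64*u*v, G = 64*u^2 + 1, so EG − F² = 64*u^2 + 64*v^2 + 1. Taking the positive square root: √(EG − F²) = sqrt(64*u^2 + 64*v^2 + 1). At (u, v) = (2, -5): sqrt(1857).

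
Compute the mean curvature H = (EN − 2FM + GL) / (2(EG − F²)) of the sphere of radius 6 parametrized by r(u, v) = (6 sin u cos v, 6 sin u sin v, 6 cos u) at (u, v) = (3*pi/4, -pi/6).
H = -1/6

With E = 36, F = 0, G = 36*sin(u)^2, L = -6*sin(u)/Abs(sin(u)), M = 0, N = -6*sin(u)^3/Abs(sin(u)), assemble
  H = (EN − 2FM + GL) / (2(EG − F²)) = -sin(u)/(6*Abs(sin(u))).
At (u, v) = (3*pi/4, -pi/6): H = -1/6.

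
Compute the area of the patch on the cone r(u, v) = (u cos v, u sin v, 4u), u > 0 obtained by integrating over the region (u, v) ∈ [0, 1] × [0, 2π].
Area = sqrt(17)*pi

Area = ∫∫ √(EG − F²) du dv with √(EG − F²) = sqrt(17)*Abs(u). Integrating over [0, 1] × [0, 2π] gives sqrt(17)*pi.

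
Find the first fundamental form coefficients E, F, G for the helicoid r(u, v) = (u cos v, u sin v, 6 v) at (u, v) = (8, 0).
E = 1;  F = 0;  G = 100

Partials: r_u = (cos(v), sin(v), 0), r_v = (-u*sin(v), u*cos(v), 6). As functions of (u, v):
  E = r_u · r_u = 1,
  F = r_u · r_v = 0,
  G = r_v · r_v = u^2 + 36.
Evaluating at (u, v) = (8, 0): E = 1, F = 0, G = 100.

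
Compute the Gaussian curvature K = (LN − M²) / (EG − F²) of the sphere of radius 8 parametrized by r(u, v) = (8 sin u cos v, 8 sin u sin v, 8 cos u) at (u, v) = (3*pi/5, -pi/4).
K = 1/64

Coefficients of the first fundamental form: E = 64, F = 0, G = 64*sin(u)^2.
Coefficients of the second fundamental form: L = -8*sin(u)/Abs(sin(u)), M = 0, N = -8*sin(u)^3/Abs(sin(u)).
Assemble K = (LN − M²)/(EG − F²) = 1/64. At (u, v) = (3*pi/5, -pi/4): K = 1/64.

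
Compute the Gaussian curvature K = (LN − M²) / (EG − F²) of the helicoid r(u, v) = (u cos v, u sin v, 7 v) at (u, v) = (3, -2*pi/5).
K = -49/3364

Coefficients of the first fundamental form: E = 1, F = 0, G = u^2 + 49.
Coefficients of the second fundamental form: L = 0, M = -7/sqrt(u^2 + 49), N = 0.
Assemble K = (LN − M²)/(EG − F²) = -49/(u^2 + 49)^2. At (u, v) = (3, -2*pi/5): K = -49/3364.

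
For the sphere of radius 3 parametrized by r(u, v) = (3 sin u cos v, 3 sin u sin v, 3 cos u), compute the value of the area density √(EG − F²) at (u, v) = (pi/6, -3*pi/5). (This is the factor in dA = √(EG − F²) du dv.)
√(EG − F²)|_{(pi/6, -3*pi/5)} = 9/2

E = 9, F = 0, G = 9*sin(u)^2, so EG − F² = 81*sin(u)^2. Taking the positive square root: √(EG − F²) = 9*Abs(sin(u)). At (u, v) = (pi/6, -3*pi/5): 9/2.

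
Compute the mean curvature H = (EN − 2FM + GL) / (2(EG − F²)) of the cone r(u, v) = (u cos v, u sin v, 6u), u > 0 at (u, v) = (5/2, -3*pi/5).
H = 6*sqrt(37)/185

With E = 37, F = 0, G = u^2, L = 0, M = 0, N = 6*sqrt(37)*u^2/(37*Abs(u)), assemble
  H = (EN − 2FM + GL) / (2(EG − F²)) = 3*sqrt(37)/(37*Abs(u)).
At (u, v) = (5/2, -3*pi/5): H = 6*sqrt(37)/185.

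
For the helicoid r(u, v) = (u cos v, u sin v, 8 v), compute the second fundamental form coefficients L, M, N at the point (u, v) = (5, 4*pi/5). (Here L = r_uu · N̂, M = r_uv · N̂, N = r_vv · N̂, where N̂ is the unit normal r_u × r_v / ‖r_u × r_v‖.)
L = 0;  M = -8*sqrt(89)/89;  N = 0

Compute the unit normal N̂(u, v) = (8*sin(v)/sqrt(u^2 + 64), -8*cos(v)/sqrt(u^2 + 64), u/sqrt(u^2 + 64)), and the second partials r_uu, r_uv, r_vv. Take dot products:
  L(u, v) = r_uu · N̂ = 0,
  M(u, v) = r_uv · N̂ = -8/sqrt(u^2 + 64),
  N(u, v) = r_vv · N̂ = 0.
Evaluating at (u, v) = (5, 4*pi/5):
  L = 0, M = -8*sqrt(89)/89, N = 0.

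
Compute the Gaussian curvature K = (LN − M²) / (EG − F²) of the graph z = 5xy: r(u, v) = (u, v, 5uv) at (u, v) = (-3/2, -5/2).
K = -100/182329

Coefficients of the first fundamental form: E = 25*v^2 + 1, F = 25*u*v, G = 25*u^2 + 1.
Coefficients of the second fundamental form: L = 0, M = 5/sqrt(25*u^2 + 25*v^2 + 1), N = 0.
Assemble K = (LN − M²)/(EG − F²) = -25/(625*u^4 + 1250*u^2*v^2 + 50*u^2 + 625*v^4 + 50*v^2 + 1). At (u, v) = (-3/2, -5/2): K = -100/182329.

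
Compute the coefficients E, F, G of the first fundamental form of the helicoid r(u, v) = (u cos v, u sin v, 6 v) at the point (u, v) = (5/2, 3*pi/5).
E = 1;  F = 0;  G = 169/4

Partials: r_u = (cos(v), sin(v), 0), r_v = (-u*sin(v), u*cos(v), 6). As functions of (u, v):
  E = r_u · r_u = 1,
  F = r_u · r_v = 0,
  G = r_v · r_v = u^2 + 36.
Evaluating at (u, v) = (5/2, 3*pi/5): E = 1, F = 0, G = 169/4.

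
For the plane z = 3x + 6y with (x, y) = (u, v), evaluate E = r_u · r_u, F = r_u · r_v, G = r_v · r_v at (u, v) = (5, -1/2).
E = 10;  F = 18;  G = 37

Partials: r_u = (1, 0, 3), r_v = (0, 1, 6). As functions of (u, v):
  E = r_u · r_u = 10,
  F = r_u · r_v = 18,
  G = r_v · r_v = 37.
Evaluating at (u, v) = (5, -1/2): E = 10, F = 18, G = 37.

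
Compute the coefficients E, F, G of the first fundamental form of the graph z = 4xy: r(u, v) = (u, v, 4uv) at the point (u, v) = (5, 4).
E = 257;  F = 320;  G = 401

Partials: r_u = (1, 0, 4*v), r_v = (0, 1, 4*u). As functions of (u, v):
  E = r_u · r_u = 16*v^2 + 1,
  F = r_u · r_v = 16*u*v,
  G = r_v · r_v = 16*u^2 + 1.
Evaluating at (u, v) = (5, 4): E = 257, F = 320, G = 401.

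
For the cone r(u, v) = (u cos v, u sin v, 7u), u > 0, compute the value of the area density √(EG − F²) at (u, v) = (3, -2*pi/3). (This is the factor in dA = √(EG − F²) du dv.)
√(EG − F²)|_{(3, -2*pi/3)} = 15*sqrt(2)

E = 50, F = 0, G = u^2, so EG − F² = 50*u^2. Taking the positive square root: √(EG − F²) = 5*sqrt(2)*Abs(u). At (u, v) = (3, -2*pi/3): 15*sqrt(2).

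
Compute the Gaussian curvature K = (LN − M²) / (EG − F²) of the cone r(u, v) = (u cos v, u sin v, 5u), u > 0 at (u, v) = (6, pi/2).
K = 0

Coefficients of the first fundamental form: E = 26, F = 0, G = u^2.
Coefficients of the second fundamental form: L = 0, M = 0, N = 5*sqrt(26)*u^2/(26*Abs(u)).
Assemble K = (LN − M²)/(EG − F²) = 0. At (u, v) = (6, pi/2): K = 0.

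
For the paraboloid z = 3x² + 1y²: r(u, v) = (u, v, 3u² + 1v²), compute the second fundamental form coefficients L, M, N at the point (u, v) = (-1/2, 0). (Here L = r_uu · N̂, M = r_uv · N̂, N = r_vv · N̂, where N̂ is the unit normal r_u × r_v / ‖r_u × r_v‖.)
L = 3*sqrt(10)/5;  M = 0;  N = sqrt(10)/5

Compute the unit normal N̂(u, v) = (-6*u/sqrt(36*u^2 + 4*v^2 + 1), -2*v/sqrt(36*u^2 + 4*v^2 + 1), 1/sqrt(36*u^2 + 4*v^2 + 1)), and the second partials r_uu, r_uv, r_vv. Take dot products:
  L(u, v) = r_uu · N̂ = 6/sqrt(36*u^2 + 4*v^2 + 1),
  M(u, v) = r_uv · N̂ = 0,
  N(u, v) = r_vv · N̂ = 2/sqrt(36*u^2 + 4*v^2 + 1).
Evaluating at (u, v) = (-1/2, 0):
  L = 3*sqrt(10)/5, M = 0, N = sqrt(10)/5.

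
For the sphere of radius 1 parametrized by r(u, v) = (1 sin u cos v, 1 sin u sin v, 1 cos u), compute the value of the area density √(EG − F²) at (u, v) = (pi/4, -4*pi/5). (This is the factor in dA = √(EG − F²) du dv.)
√(EG − F²)|_{(pi/4, -4*pi/5)} = sqrt(2)/2

E = 1, F = 0, G = sin(u)^2, so EG − F² = sin(u)^2. Taking the positive square root: √(EG − F²) = Abs(sin(u)). At (u, v) = (pi/4, -4*pi/5): sqrt(2)/2.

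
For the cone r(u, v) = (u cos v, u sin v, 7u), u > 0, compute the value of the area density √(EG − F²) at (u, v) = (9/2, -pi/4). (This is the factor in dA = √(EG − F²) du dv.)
√(EG − F²)|_{(9/2, -pi/4)} = 45*sqrt(2)/2

E = 50, F = 0, G = u^2, so EG − F² = 50*u^2. Taking the positive square root: √(EG − F²) = 5*sqrt(2)*Abs(u). At (u, v) = (9/2, -pi/4): 45*sqrt(2)/2.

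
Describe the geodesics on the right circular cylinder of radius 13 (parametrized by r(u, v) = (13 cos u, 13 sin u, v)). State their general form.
The cylinder is flat (K = 0) and locally isometric to the plane via the development (u, v) ↦ (13 u, v). Geodesics are the pre-images of straight lines: circles (v constant), vertical lines (u constant), and helices (v = c · u + d) for constants c, d.

A right cylinder has E = 13², F = 0, G = 1, so EG − F² = 13², and L = −13, M = N = 0, giving K = (LN − M²)/(EG − F²) = 0 everywhere. A flat surface is locally isometric to the Euclidean plane via the map (u, v) ↦ (13 u, v). Straight lines in the (x̃, ỹ) plane pull back to: (a) horizontal circles (v = const), (b) vertical generators (u = const), and (c) helices (13 u tan θ = v, i.e. v = c · u + d).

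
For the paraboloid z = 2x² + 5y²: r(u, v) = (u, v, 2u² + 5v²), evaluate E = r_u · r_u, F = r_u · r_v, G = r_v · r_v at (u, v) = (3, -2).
E = 145;  F = -240;  G = 401

Partials: r_u = (1, 0, 4*u), r_v = (0, 1, 10*v). As functions of (u, v):
  E = r_u · r_u = 16*u^2 + 1,
  F = r_u · r_v = 40*u*v,
  G = r_v · r_v = 100*v^2 + 1.
Evaluating at (u, v) = (3, -2): E = 145, F = -240, G = 401.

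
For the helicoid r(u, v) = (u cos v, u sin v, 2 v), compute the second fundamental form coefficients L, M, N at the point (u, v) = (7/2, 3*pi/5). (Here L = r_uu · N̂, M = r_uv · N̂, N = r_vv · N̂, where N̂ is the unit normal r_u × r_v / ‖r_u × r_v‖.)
L = 0;  M = -4*sqrt(65)/65;  N = 0

Compute the unit normal N̂(u, v) = (2*sin(v)/sqrt(u^2 + 4), -2*cos(v)/sqrt(u^2 + 4), u/sqrt(u^2 + 4)), and the second partials r_uu, r_uv, r_vv. Take dot products:
  L(u, v) = r_uu · N̂ = 0,
  M(u, v) = r_uv · N̂ = -2/sqrt(u^2 + 4),
  N(u, v) = r_vv · N̂ = 0.
Evaluating at (u, v) = (7/2, 3*pi/5):
  L = 0, M = -4*sqrt(65)/65, N = 0.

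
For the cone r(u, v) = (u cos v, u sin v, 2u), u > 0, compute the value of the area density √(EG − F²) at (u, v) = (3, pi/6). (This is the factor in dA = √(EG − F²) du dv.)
√(EG − F²)|_{(3, pi/6)} = 3*sqrt(5)

E = 5, F = 0, G = u^2, so EG − F² = 5*u^2. Taking the positive square root: √(EG − F²) = sqrt(5)*Abs(u). At (u, v) = (3, pi/6): 3*sqrt(5).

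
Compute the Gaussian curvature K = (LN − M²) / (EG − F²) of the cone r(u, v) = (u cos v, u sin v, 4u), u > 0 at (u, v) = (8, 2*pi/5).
K = 0

Coefficients of the first fundamental form: E = 17, F = 0, G = u^2.
Coefficients of the second fundamental form: L = 0, M = 0, N = 4*sqrt(17)*u^2/(17*Abs(u)).
Assemble K = (LN − M²)/(EG − F²) = 0. At (u, v) = (8, 2*pi/5): K = 0.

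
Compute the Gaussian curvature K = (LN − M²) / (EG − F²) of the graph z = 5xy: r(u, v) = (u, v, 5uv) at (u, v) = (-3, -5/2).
K = -400/2337841

Coefficients of the first fundamental form: E = 25*v^2 + 1, F = 25*u*v, G = 25*u^2 + 1.
Coefficients of the second fundamental form: L = 0, M = 5/sqrt(25*u^2 + 25*v^2 + 1), N = 0.
Assemble K = (LN − M²)/(EG − F²) = -25/(625*u^4 + 1250*u^2*v^2 + 50*u^2 + 625*v^4 + 50*v^2 + 1). At (u, v) = (-3, -5/2): K = -400/2337841.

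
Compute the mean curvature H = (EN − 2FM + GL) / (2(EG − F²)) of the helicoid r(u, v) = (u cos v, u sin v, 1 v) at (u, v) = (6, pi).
H = 0

With E = 1, F = 0, G = u^2 + 1, L = 0, M = -1/sqrt(u^2 + 1), N = 0, assemble
  H = (EN − 2FM + GL) / (2(EG − F²)) = 0.
At (u, v) = (6, pi): H = 0.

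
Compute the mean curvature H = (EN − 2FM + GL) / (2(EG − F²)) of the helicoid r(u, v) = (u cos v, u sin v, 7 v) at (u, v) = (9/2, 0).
H = 0

With E = 1, F = 0, G = u^2 + 49, L = 0, M = -7/sqrt(u^2 + 49), N = 0, assemble
  H = (EN − 2FM + GL) / (2(EG − F²)) = 0.
At (u, v) = (9/2, 0): H = 0.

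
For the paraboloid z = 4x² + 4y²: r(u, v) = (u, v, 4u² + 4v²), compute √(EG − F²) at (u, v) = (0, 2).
√(EG − F²)|_{(0, 2)} = sqrt(257)

E = 64*u^2 + 1, F = 64*u*v, G = 64*v^2 + 1; EG − F² = 64*u^2 + 64*v^2 + 1; √(EG − F²) = sqrt(64*u^2 + 64*v^2 + 1). At the given point: sqrt(257).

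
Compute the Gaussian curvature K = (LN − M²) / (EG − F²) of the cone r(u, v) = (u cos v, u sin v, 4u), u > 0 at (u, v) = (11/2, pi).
K = 0

Coefficients of the first fundamental form: E = 17, F = 0, G = u^2.
Coefficients of the second fundamental form: L = 0, M = 0, N = 4*sqrt(17)*u^2/(17*Abs(u)).
Assemble K = (LN − M²)/(EG − F²) = 0. At (u, v) = (11/2, pi): K = 0.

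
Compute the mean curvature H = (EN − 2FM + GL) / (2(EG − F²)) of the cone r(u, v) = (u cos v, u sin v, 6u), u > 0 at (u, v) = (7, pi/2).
H = 3*sqrt(37)/259

With E = 37, F = 0, G = u^2, L = 0, M = 0, N = 6*sqrt(37)*u^2/(37*Abs(u)), assemble
  H = (EN − 2FM + GL) / (2(EG − F²)) = 3*sqrt(37)/(37*Abs(u)).
At (u, v) = (7, pi/2): H = 3*sqrt(37)/259.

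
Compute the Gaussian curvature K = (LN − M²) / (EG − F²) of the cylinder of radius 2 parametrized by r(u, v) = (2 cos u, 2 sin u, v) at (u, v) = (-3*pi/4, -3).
K = 0

Coefficients of the first fundamental form: E = 4, F = 0, G = 1.
Coefficients of the second fundamental form: L = -2, M = 0, N = 0.
Assemble K = (LN − M²)/(EG − F²) = 0. At (u, v) = (-3*pi/4, -3): K = 0.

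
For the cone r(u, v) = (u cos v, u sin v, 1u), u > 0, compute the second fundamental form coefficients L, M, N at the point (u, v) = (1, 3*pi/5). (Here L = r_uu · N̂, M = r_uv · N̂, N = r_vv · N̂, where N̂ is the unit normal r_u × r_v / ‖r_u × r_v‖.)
L = 0;  M = 0;  N = sqrt(2)/2

Compute the unit normal N̂(u, v) = (-sqrt(2)*u*cos(v)/(2*Abs(u)), -sqrt(2)*u*sin(v)/(2*Abs(u)), sqrt(2)*u/(2*Abs(u))), and the second partials r_uu, r_uv, r_vv. Take dot products:
  L(u, v) = r_uu · N̂ = 0,
  M(u, v) = r_uv · N̂ = 0,
  N(u, v) = r_vv · N̂ = sqrt(2)*u^2/(2*Abs(u)).
Evaluating at (u, v) = (1, 3*pi/5):
  L = 0, M = 0, N = sqrt(2)/2.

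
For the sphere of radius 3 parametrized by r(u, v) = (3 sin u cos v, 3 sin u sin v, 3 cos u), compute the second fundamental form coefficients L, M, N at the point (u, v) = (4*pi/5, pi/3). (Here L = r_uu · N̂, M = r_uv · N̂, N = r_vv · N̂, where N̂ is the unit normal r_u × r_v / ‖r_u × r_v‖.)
L = -3;  M = 0;  N = -15/8 + 3*sqrt(5)/8

Compute the unit normal N̂(u, v) = (sin(u)^2*cos(v)/Abs(sin(u)), sin(u)^2*sin(v)/Abs(sin(u)), sin(2*u)/(2*Abs(sin(u)))), and the second partials r_uu, r_uv, r_vv. Take dot products:
  L(u, v) = r_uu · N̂ = -3*sin(u)/Abs(sin(u)),
  M(u, v) = r_uv · N̂ = 0,
  N(u, v) = r_vv · N̂ = -3*sin(u)^3/Abs(sin(u)).
Evaluating at (u, v) = (4*pi/5, pi/3):
  L = -3, M = 0, N = -15/8 + 3*sqrt(5)/8.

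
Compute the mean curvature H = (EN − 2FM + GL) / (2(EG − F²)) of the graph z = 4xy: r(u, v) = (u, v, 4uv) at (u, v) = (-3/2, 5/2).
H = 240*sqrt(137)/18769

With E = 16*v^2 + 1, F = 16*u*v, G = 16*u^2 + 1, L = 0, M = 4/sqrt(16*u^2 + 16*v^2 + 1), N = 0, assemble
  H = (EN − 2FM + GL) / (2(EG − F²)) = -64*u*v/(16*u^2 + 16*v^2 + 1)^(3/2).
At (u, v) = (-3/2, 5/2): H = 240*sqrt(137)/18769.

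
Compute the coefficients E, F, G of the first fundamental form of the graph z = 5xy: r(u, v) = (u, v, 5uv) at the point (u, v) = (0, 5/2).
E = 629/4;  F = 0;  G = 1

Partials: r_u = (1, 0, 5*v), r_v = (0, 1, 5*u). As functions of (u, v):
  E = r_u · r_u = 25*v^2 + 1,
  F = r_u · r_v = 25*u*v,
  G = r_v · r_v = 25*u^2 + 1.
Evaluating at (u, v) = (0, 5/2): E = 629/4, F = 0, G = 1.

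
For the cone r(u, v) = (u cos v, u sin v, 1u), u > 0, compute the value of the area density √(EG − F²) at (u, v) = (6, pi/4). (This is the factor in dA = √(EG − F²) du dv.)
√(EG − F²)|_{(6, pi/4)} = 6*sqrt(2)

E = 2, F = 0, G = u^2, so EG − F² = 2*u^2. Taking the positive square root: √(EG − F²) = sqrt(2)*Abs(u). At (u, v) = (6, pi/4): 6*sqrt(2).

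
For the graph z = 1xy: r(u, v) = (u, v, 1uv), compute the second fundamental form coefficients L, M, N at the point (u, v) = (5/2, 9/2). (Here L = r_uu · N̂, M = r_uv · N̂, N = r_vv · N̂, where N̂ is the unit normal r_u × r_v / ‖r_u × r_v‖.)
L = 0;  M = sqrt(110)/55;  N = 0

Compute the unit normal N̂(u, v) = (-v/sqrt(u^2 + v^2 + 1), -u/sqrt(u^2 + v^2 + 1), 1/sqrt(u^2 + v^2 + 1)), and the second partials r_uu, r_uv, r_vv. Take dot products:
  L(u, v) = r_uu · N̂ = 0,
  M(u, v) = r_uv · N̂ = 1/sqrt(u^2 + v^2 + 1),
  N(u, v) = r_vv · N̂ = 0.
Evaluating at (u, v) = (5/2, 9/2):
  L = 0, M = sqrt(110)/55, N = 0.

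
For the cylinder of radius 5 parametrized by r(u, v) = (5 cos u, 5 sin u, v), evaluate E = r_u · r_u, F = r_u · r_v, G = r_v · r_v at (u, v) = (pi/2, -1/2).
E = 25;  F = 0;  G = 1

Partials: r_u = (-5*sin(u), 5*cos(u), 0), r_v = (0, 0, 1). As functions of (u, v):
  E = r_u · r_u = 25,
  F = r_u · r_v = 0,
  G = r_v · r_v = 1.
Evaluating at (u, v) = (pi/2, -1/2): E = 25, F = 0, G = 1.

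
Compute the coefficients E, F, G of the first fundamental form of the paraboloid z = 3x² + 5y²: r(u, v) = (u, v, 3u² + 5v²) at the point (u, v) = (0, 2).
E = 1;  F = 0;  G = 401

Partials: r_u = (1, 0, 6*u), r_v = (0, 1, 10*v). As functions of (u, v):
  E = r_u · r_u = 36*u^2 + 1,
  F = r_u · r_v = 60*u*v,
  G = r_v · r_v = 100*v^2 + 1.
Evaluating at (u, v) = (0, 2): E = 1, F = 0, G = 401.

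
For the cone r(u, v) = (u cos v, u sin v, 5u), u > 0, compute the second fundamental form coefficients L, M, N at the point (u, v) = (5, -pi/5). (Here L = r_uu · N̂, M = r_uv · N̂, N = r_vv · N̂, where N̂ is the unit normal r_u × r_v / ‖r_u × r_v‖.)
L = 0;  M = 0;  N = 25*sqrt(26)/26

Compute the unit normal N̂(u, v) = (-5*sqrt(26)*u*cos(v)/(26*Abs(u)), -5*sqrt(26)*u*sin(v)/(26*Abs(u)), sqrt(26)*u/(26*Abs(u))), and the second partials r_uu, r_uv, r_vv. Take dot products:
  L(u, v) = r_uu · N̂ = 0,
  M(u, v) = r_uv · N̂ = 0,
  N(u, v) = r_vv · N̂ = 5*sqrt(26)*u^2/(26*Abs(u)).
Evaluating at (u, v) = (5, -pi/5):
  L = 0, M = 0, N = 25*sqrt(26)/26.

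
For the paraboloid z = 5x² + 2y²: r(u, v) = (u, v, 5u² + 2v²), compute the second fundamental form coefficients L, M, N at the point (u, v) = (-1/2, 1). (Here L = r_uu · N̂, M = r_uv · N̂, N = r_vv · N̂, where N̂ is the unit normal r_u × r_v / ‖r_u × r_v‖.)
L = 5*sqrt(42)/21;  M = 0;  N = 2*sqrt(42)/21

Compute the unit normal N̂(u, v) = (-10*u/sqrt(100*u^2 + 16*v^2 + 1), -4*v/sqrt(100*u^2 + 16*v^2 + 1), 1/sqrt(100*u^2 + 16*v^2 + 1)), and the second partials r_uu, r_uv, r_vv. Take dot products:
  L(u, v) = r_uu · N̂ = 10/sqrt(100*u^2 + 16*v^2 + 1),
  M(u, v) = r_uv · N̂ = 0,
  N(u, v) = r_vv · N̂ = 4/sqrt(100*u^2 + 16*v^2 + 1).
Evaluating at (u, v) = (-1/2, 1):
  L = 5*sqrt(42)/21, M = 0, N = 2*sqrt(42)/21.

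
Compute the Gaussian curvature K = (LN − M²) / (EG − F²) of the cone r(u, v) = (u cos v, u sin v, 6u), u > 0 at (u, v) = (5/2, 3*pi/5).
K = 0

Coefficients of the first fundamental form: E = 37, F = 0, G = u^2.
Coefficients of the second fundamental form: L = 0, M = 0, N = 6*sqrt(37)*u^2/(37*Abs(u)).
Assemble K = (LN − M²)/(EG − F²) = 0. At (u, v) = (5/2, 3*pi/5): K = 0.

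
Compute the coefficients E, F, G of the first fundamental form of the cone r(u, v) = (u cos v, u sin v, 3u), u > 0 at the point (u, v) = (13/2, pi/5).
E = 10;  F = 0;  G = 169/4

Partials: r_u = (cos(v), sin(v), 3), r_v = (-u*sin(v), u*cos(v), 0). As functions of (u, v):
  E = r_u · r_u = 10,
  F = r_u · r_v = 0,
  G = r_v · r_v = u^2.
Evaluating at (u, v) = (13/2, pi/5): E = 10, F = 0, G = 169/4.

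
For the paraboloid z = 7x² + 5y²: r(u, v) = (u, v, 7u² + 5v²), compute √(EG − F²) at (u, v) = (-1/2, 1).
√(EG − F²)|_{(-1/2, 1)} = 5*sqrt(6)

E = 196*u^2 + 1, F = 140*u*v, G = 100*v^2 + 1; EG − F² = 196*u^2 + 100*v^2 + 1; √(EG − F²) = sqrt(196*u^2 + 100*v^2 + 1). At the given point: 5*sqrt(6).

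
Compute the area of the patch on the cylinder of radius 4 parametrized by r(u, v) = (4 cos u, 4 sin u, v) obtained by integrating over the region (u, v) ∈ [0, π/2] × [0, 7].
Area = 14*pi

Area = ∫∫ √(EG − F²) du dv with √(EG − F²) = 4. Integrating over [0, π/2] × [0, 7] gives 14*pi.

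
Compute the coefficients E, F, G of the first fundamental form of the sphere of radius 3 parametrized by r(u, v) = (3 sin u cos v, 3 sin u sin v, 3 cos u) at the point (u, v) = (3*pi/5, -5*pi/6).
E = 9;  F = 0;  G = 9*sqrt(5)/8 + 45/8

Partials: r_u = (3*cos(u)*cos(v), 3*sin(v)*cos(u), -3*sin(u)), r_v = (-3*sin(u)*sin(v), 3*sin(u)*cos(v), 0). As functions of (u, v):
  E = r_u · r_u = 9,
  F = r_u · r_v = 0,
  G = r_v · r_v = 9*sin(u)^2.
Evaluating at (u, v) = (3*pi/5, -5*pi/6): E = 9, F = 0, G = 9*sqrt(5)/8 + 45/8.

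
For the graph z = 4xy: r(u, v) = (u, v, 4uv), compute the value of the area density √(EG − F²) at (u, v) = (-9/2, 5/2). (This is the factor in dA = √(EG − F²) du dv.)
√(EG − F²)|_{(-9/2, 5/2)} = 5*sqrt(17)

E = 16*v^2 + 1, F = 16*u*v, G = 16*u^2 + 1, so EG − F² = 16*u^2 + 16*v^2 + 1. Taking the positive square root: √(EG − F²) = sqrt(16*u^2 + 16*v^2 + 1). At (u, v) = (-9/2, 5/2): 5*sqrt(17).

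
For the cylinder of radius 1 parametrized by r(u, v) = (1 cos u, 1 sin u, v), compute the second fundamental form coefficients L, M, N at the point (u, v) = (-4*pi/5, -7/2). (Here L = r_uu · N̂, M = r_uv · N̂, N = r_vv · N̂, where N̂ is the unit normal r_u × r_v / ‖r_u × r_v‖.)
L = -1;  M = 0;  N = 0

Compute the unit normal N̂(u, v) = (cos(u), sin(u), 0), and the second partials r_uu, r_uv, r_vv. Take dot products:
  L(u, v) = r_uu · N̂ = -1,
  M(u, v) = r_uv · N̂ = 0,
  N(u, v) = r_vv · N̂ = 0.
Evaluating at (u, v) = (-4*pi/5, -7/2):
  L = -1, M = 0, N = 0.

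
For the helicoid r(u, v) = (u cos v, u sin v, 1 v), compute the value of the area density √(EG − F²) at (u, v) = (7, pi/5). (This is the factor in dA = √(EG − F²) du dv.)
√(EG − F²)|_{(7, pi/5)} = 5*sqrt(2)

E = 1, F = 0, G = u^2 + 1, so EG − F² = u^2 + 1. Taking the positive square root: √(EG − F²) = sqrt(u^2 + 1). At (u, v) = (7, pi/5): 5*sqrt(2).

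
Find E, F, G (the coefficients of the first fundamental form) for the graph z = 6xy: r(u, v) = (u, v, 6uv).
E = 36*v^2 + 1;  F = 36*u*v;  G = 36*u^2 + 1

Compute partials: r_u = (1, 0, 6*v), r_v = (0, 1, 6*u). Then
  E = r_u · r_u = 36*v^2 + 1,
  F = r_u · r_v = 36*u*v,
  G = r_v · r_v = 36*u^2 + 1.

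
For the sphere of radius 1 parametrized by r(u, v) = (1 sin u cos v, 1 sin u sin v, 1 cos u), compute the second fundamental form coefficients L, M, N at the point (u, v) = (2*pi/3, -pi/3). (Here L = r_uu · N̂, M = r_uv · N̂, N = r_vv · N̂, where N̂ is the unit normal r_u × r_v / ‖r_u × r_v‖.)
L = -1;  M = 0;  N = -3/4

Compute the unit normal N̂(u, v) = (sin(u)^2*cos(v)/Abs(sin(u)), sin(u)^2*sin(v)/Abs(sin(u)), sin(2*u)/(2*Abs(sin(u)))), and the second partials r_uu, r_uv, r_vv. Take dot products:
  L(u, v) = r_uu · N̂ = -sin(u)/Abs(sin(u)),
  M(u, v) = r_uv · N̂ = 0,
  N(u, v) = r_vv · N̂ = -sin(u)^3/Abs(sin(u)).
Evaluating at (u, v) = (2*pi/3, -pi/3):
  L = -1, M = 0, N = -3/4.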